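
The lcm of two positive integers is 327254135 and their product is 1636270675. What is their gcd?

5

From gcd × lcm = mn: gcd = 1636270675 / 327254135 = 5.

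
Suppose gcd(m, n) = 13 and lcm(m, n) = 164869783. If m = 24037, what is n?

89167

Using mn = gcd(m,n)·lcm(m,n) = 13·164869783 = 2143307179, we get n = 2143307179/24037 = 89167.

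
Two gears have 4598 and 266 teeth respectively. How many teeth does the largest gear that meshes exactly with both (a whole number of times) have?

38

Euclid: 4598 = 17·266 + 76; 266 = 3·76 + 38; 76 = 2·38 + 0. Last nonzero remainder: 38.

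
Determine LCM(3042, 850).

gcd first: 3042 = 3·850 + 492; 850 = 1·492 + 358; 492 = 1·358 + 134; 358 = 2·134 + 90; 134 = 1·90 + 44; 90 = 2·44 + 2; 44 = 22·2 + 0 → gcd = 2
lcm = 3042·850/gcd = 2585700/2 = 1292850

1292850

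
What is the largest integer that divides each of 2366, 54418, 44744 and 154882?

gcd(2366, 54418): 54418 = 23·2366 + 0 → 2366
gcd(2366, 44744): 44744 = 18·2366 + 2156; 2366 = 1·2156 + 210; 2156 = 10·210 + 56; 210 = 3·56 + 42; 56 = 1·42 + 14; 42 = 3·14 + 0 → 14
gcd(14, 154882): 154882 = 11063·14 + 0 → 14

14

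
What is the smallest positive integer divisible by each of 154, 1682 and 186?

154 = 2 · 7 · 11; 1682 = 2 · 29²; 186 = 2 · 3 · 31
lcm takes max exponent of each prime: 2 · 3 · 7 · 11 · 29² · 31 = 12044802

12044802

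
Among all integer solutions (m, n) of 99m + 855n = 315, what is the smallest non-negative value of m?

gcd(99, 855) = 9 (Euclid: 855 = 8·99 + 63; 99 = 1·63 + 36; 63 = 1·36 + 27; 36 = 1·27 + 9; 27 = 3·9 + 0), and 9 | 315.
Extended Euclid: 99·(26) + 855·(-3) = 9. Scale by 35: m₀ = 910.
General solution m = m₀ + 95t; reducing mod 95 gives m = 55 (and n = -6).

55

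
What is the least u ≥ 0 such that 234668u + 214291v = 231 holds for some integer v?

gcd(234668, 214291) = 7 (Euclid: 234668 = 1·214291 + 20377; 214291 = 10·20377 + 10521; 20377 = 1·10521 + 9856; 10521 = 1·9856 + 665; 9856 = 14·665 + 546; 665 = 1·546 + 119; 546 = 4·119 + 70; 119 = 1·70 + 49; 70 = 1·49 + 21; 49 = 2·21 + 7; 21 = 3·7 + 0), and 7 | 231.
Extended Euclid: 234668·(-9023) + 214291·(9881) = 7. Scale by 33: u₀ = -297759.
General solution u = u₀ + 30613t; reducing mod 30613 gives u = 8371 (and v = -9167).

8371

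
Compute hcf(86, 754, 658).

2

gcd(86, 754): 754 = 8·86 + 66; 86 = 1·66 + 20; 66 = 3·20 + 6; 20 = 3·6 + 2; 6 = 3·2 + 0 → 2
gcd(2, 658): 658 = 329·2 + 0 → 2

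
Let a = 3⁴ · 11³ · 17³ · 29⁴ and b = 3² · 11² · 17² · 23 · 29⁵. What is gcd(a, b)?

min exponent per shared prime: 3² · 11² · 17² · 29⁴ = 222596183601

222596183601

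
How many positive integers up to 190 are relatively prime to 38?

90

Prime factors of 38: 2, 19. Count integers ≤ 190 divisible by none of them.
By inclusion–exclusion: 190 − ⌊190/2⌋ − ⌊190/19⌋ + ⌊190/38⌋ = 90.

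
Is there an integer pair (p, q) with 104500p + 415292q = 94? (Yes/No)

No

By Bézout, 104500p + 415292q = 94 has integer solutions iff gcd(104500, 415292) | 94.
Euclid: 415292 = 3·104500 + 101792; 104500 = 1·101792 + 2708; 101792 = 37·2708 + 1596; 2708 = 1·1596 + 1112; 1596 = 1·1112 + 484; 1112 = 2·484 + 144; 484 = 3·144 + 52; 144 = 2·52 + 40; 52 = 1·40 + 12; 40 = 3·12 + 4; 12 = 3·4 + 0. gcd = 4; 94 mod 4 = 2. No.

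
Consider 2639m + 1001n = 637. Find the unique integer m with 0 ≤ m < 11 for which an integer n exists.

1

Reduce mod 1001: 2639m ≡ 637 (mod 1001). With g = gcd(2639, 1001) = 91 dividing 637, divide through: 29m ≡ 7 (mod 11).
Since gcd(29, 11) = 1, m ≡ 7·(29)⁻¹ ≡ 1 (mod 11). Smallest non-negative: 1.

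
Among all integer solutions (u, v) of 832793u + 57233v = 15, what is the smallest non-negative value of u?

Euclid: 832793 = 14·57233 + 31531; 57233 = 1·31531 + 25702; 31531 = 1·25702 + 5829; 25702 = 4·5829 + 2386; 5829 = 2·2386 + 1057; 2386 = 2·1057 + 272; 1057 = 3·272 + 241; 272 = 1·241 + 31; 241 = 7·31 + 24; 31 = 1·24 + 7; 24 = 3·7 + 3; 7 = 2·3 + 1; 3 = 3·1 + 0 → gcd = 1; 15 = 1·15.
Back-substitution yields 832793·(-16623) + 57233·(241880) = 1, so one solution is u = -16623·15 = -249345, v = 241880·15 = 3628200.
Solutions in u differ by 57233/1 = 57233; the one in [0, 57233) is -249345 mod 57233 = 36820.

36820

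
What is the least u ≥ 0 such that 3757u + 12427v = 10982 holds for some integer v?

Reduce mod 12427: 3757u ≡ 10982 (mod 12427). With g = gcd(3757, 12427) = 289 dividing 10982, divide through: 13u ≡ 38 (mod 43).
Since gcd(13, 43) = 1, u ≡ 38·(13)⁻¹ ≡ 36 (mod 43). Smallest non-negative: 36.

36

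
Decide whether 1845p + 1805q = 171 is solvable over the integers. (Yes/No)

gcd(1845, 1805): 1845 = 1·1805 + 40; 1805 = 45·40 + 5; 40 = 8·5 + 0 → 5
5 does not divide 171, so a solution does not exist.

No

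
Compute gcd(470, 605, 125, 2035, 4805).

5

470 = 2 · 5 · 47; 605 = 5 · 11²; 125 = 5³; 2035 = 5 · 11 · 37; 4805 = 5 · 31²
gcd takes min exponent of each prime: 5 = 5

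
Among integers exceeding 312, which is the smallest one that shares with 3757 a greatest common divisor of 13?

325

3757 = 13·289. Any m with gcd(m, 3757) = 13 is a multiple of 13, say 13s, with s coprime to 289.
Need s > 312/13, so s ≥ 25. First s ≥ 25 with gcd(s, 289) = 1 is s = 25. Thus m = 13·25 = 325.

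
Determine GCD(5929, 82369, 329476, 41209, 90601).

49

gcd(5929, 82369): 82369 = 13·5929 + 5292; 5929 = 1·5292 + 637; 5292 = 8·637 + 196; 637 = 3·196 + 49; 196 = 4·49 + 0 → 49
gcd(49, 329476): 329476 = 6724·49 + 0 → 49
gcd(49, 41209): 41209 = 841·49 + 0 → 49
gcd(49, 90601): 90601 = 1849·49 + 0 → 49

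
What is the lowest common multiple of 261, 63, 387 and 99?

lcm(261, 63) = 261·63/gcd = 16443/9 = 1827
lcm(1827, 387) = 1827·387/gcd = 707049/9 = 78561
lcm(78561, 99) = 78561·99/gcd = 7777539/9 = 864171

864171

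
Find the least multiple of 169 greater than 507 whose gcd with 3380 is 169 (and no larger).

1183

gcd(t, 3380) = 169 forces 169 | t; write t = 169s. Then gcd(169s, 169·20) = 169·gcd(s, 20), so need gcd(s, 20) = 1.
169s > 507 gives s ≥ 4. The least s ≥ 4 coprime to 20 is 7, so t = 169·7 = 1183.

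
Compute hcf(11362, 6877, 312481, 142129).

13

11362 = 2 · 13 · 19 · 23; 6877 = 13 · 23²; 312481 = 13² · 43²; 142129 = 13² · 29²
gcd takes min exponent of each prime: 13 = 13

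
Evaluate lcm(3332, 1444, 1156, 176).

3332 = 2² · 7² · 17; 1444 = 2² · 19²; 1156 = 2² · 17²; 176 = 2⁴ · 11
lcm takes max exponent of each prime: 2⁴ · 7² · 11 · 17² · 19² = 899733296

899733296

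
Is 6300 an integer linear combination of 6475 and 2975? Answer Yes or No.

Yes

By Bézout, 6475s + 2975t = 6300 has integer solutions iff gcd(6475, 2975) | 6300.
Euclid: 6475 = 2·2975 + 525; 2975 = 5·525 + 350; 525 = 1·350 + 175; 350 = 2·175 + 0. gcd = 175; 6300 mod 175 = 0. Yes.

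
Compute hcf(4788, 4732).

4788 = 2² · 3² · 7 · 19
4732 = 2² · 7 · 13²
Common: 2² · 7 = 28

28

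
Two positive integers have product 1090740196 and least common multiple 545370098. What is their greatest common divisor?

From gcd × lcm = mn: gcd = 1090740196 / 545370098 = 2.

2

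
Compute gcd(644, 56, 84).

28

gcd(644, 56): 644 = 11·56 + 28; 56 = 2·28 + 0 → 28
gcd(28, 84): 84 = 3·28 + 0 → 28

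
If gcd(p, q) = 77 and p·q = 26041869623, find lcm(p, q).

338206099

Since gcd(p,q)·lcm(p,q) = pq, lcm = 26041869623/77 = 338206099.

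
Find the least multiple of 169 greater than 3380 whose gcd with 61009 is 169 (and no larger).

3549

61009 = 169·361. Any x with gcd(x, 61009) = 169 is a multiple of 169, say 169s, with s coprime to 361.
Need s > 3380/169, so s ≥ 21. First s ≥ 21 with gcd(s, 361) = 1 is s = 21. Thus x = 169·21 = 3549.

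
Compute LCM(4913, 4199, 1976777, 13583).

4913 = 17³; 4199 = 13 · 17 · 19; 1976777 = 11² · 17 · 31²; 13583 = 17² · 47
lcm takes max exponent of each prime: 11² · 13 · 17³ · 19 · 31² · 47 = 6632088811777

6632088811777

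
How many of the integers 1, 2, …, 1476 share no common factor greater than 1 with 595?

595 = 5·7·17. Inclusion–exclusion on these primes:
1476 − ⌊1476/5⌋ − ⌊1476/7⌋ − ⌊1476/17⌋ + ⌊1476/35⌋ + ⌊1476/85⌋ + ⌊1476/119⌋ − ⌊1476/595⌋ = 954

954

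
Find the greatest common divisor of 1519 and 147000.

Euclid: 147000 = 96·1519 + 1176; 1519 = 1·1176 + 343; 1176 = 3·343 + 147; 343 = 2·147 + 49; 147 = 3·49 + 0. Last nonzero remainder: 49.

49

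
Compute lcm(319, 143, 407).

lcm(319, 143) = 319·143/gcd = 45617/11 = 4147
lcm(4147, 407) = 4147·407/gcd = 1687829/11 = 153439

153439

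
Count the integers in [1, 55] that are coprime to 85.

85 = 5·17. Inclusion–exclusion on these primes:
55 − ⌊55/5⌋ − ⌊55/17⌋ + ⌊55/85⌋ = 41

41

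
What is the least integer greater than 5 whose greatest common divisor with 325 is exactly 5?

10

Multiples of 5 above 5: 5·2, 5·3, … . Need the cofactor coprime to 325/5 = 65.
Checking s = 2, 3, … the first with gcd(s, 65) = 1 is s = 2, giving 10.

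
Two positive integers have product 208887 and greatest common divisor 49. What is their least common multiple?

Since gcd(p,q)·lcm(p,q) = pq, lcm = 208887/49 = 4263.

4263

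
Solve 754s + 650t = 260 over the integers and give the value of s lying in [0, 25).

15

gcd(754, 650) = 26 (Euclid: 754 = 1·650 + 104; 650 = 6·104 + 26; 104 = 4·26 + 0), and 26 | 260.
Extended Euclid: 754·(-6) + 650·(7) = 26. Scale by 10: s₀ = -60.
General solution s = s₀ + 25k; reducing mod 25 gives s = 15 (and t = -17).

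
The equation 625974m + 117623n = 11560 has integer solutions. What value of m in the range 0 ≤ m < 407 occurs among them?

224

Reduce mod 117623: 625974m ≡ 11560 (mod 117623). With g = gcd(625974, 117623) = 289 dividing 11560, divide through: 2166m ≡ 40 (mod 407).
Since gcd(2166, 407) = 1, m ≡ 40·(2166)⁻¹ ≡ 224 (mod 407). Smallest non-negative: 224.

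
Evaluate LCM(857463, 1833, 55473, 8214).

26524697622545694

857463 = 3 · 17² · 23 · 43; 1833 = 3 · 13 · 47; 55473 = 3 · 11 · 41²; 8214 = 2 · 3 · 37²
lcm takes max exponent of each prime: 2 · 3 · 11 · 13 · 17² · 23 · 37² · 41² · 43 · 47 = 26524697622545694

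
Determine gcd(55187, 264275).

Euclid: 264275 = 4·55187 + 43527; 55187 = 1·43527 + 11660; 43527 = 3·11660 + 8547; 11660 = 1·8547 + 3113; 8547 = 2·3113 + 2321; 3113 = 1·2321 + 792; 2321 = 2·792 + 737; 792 = 1·737 + 55; 737 = 13·55 + 22; 55 = 2·22 + 11; 22 = 2·11 + 0. Last nonzero remainder: 11.

11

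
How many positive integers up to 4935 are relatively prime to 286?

2071

286 = 2·11·13. Inclusion–exclusion on these primes:
4935 − ⌊4935/2⌋ − ⌊4935/11⌋ − ⌊4935/13⌋ + ⌊4935/22⌋ + ⌊4935/26⌋ + ⌊4935/143⌋ − ⌊4935/286⌋ = 2071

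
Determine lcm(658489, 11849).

658489 = 13 · 37³; 11849 = 17² · 41
max exponents: 13 · 17² · 37³ · 41 = 7802436161

7802436161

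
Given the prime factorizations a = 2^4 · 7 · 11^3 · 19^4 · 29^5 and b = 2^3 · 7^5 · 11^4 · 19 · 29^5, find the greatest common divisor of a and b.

29047561035416

min exponent per shared prime: 2^3 · 7 · 11^3 · 19 · 29^5 = 29047561035416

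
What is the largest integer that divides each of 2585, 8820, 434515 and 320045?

5

gcd(2585, 8820): 8820 = 3·2585 + 1065; 2585 = 2·1065 + 455; 1065 = 2·455 + 155; 455 = 2·155 + 145; 155 = 1·145 + 10; 145 = 14·10 + 5; 10 = 2·5 + 0 → 5
gcd(5, 434515): 434515 = 86903·5 + 0 → 5
gcd(5, 320045): 320045 = 64009·5 + 0 → 5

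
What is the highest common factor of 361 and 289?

1

Euclid: 361 = 1·289 + 72; 289 = 4·72 + 1; 72 = 72·1 + 0. Last nonzero remainder: 1.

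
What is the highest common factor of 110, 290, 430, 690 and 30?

110 = 2 · 5 · 11; 290 = 2 · 5 · 29; 430 = 2 · 5 · 43; 690 = 2 · 3 · 5 · 23; 30 = 2 · 3 · 5
gcd takes min exponent of each prime: 2 · 5 = 10

10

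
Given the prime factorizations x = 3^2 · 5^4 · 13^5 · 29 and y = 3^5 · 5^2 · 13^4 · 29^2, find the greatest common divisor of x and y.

186360525

min exponent per shared prime: 3^2 · 5^2 · 13^4 · 29 = 186360525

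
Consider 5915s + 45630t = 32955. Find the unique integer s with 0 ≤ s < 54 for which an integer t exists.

Euclid: 45630 = 7·5915 + 4225; 5915 = 1·4225 + 1690; 4225 = 2·1690 + 845; 1690 = 2·845 + 0 → gcd = 845; 32955 = 845·39.
Back-substitution yields 5915·(-23) + 45630·(3) = 845, so one solution is s = -23·39 = -897, t = 3·39 = 117.
Solutions in s differ by 45630/845 = 54; the one in [0, 54) is -897 mod 54 = 21.

21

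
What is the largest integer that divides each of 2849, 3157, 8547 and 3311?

77

2849 = 7 · 11 · 37; 3157 = 7 · 11 · 41; 8547 = 3 · 7 · 11 · 37; 3311 = 7 · 11 · 43
gcd takes min exponent of each prime: 7 · 11 = 77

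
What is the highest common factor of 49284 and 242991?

49284 = 2² · 3² · 37²
242991 = 3² · 7² · 19 · 29
Common: 3² = 9

9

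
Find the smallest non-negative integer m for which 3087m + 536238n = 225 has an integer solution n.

14939

Reduce mod 536238: 3087m ≡ 225 (mod 536238). With g = gcd(3087, 536238) = 9 dividing 225, divide through: 343m ≡ 25 (mod 59582).
Since gcd(343, 59582) = 1, m ≡ 25·(343)⁻¹ ≡ 14939 (mod 59582). Smallest non-negative: 14939.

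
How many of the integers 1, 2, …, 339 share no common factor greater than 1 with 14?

146

14 = 2·7. Inclusion–exclusion on these primes:
339 − ⌊339/2⌋ − ⌊339/7⌋ + ⌊339/14⌋ = 146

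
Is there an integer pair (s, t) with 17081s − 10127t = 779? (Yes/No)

gcd(17081, 10127): 17081 = 1·10127 + 6954; 10127 = 1·6954 + 3173; 6954 = 2·3173 + 608; 3173 = 5·608 + 133; 608 = 4·133 + 76; 133 = 1·76 + 57; 76 = 1·57 + 19; 57 = 3·19 + 0 → 19
19 divides 779, so a solution exists.

Yes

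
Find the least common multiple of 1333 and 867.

1333 = 31 · 43; 867 = 3 · 17²
max exponents: 3 · 17² · 31 · 43 = 1155711

1155711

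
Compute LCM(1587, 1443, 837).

1587 = 3 · 23²; 1443 = 3 · 13 · 37; 837 = 3³ · 31
lcm takes max exponent of each prime: 3³ · 13 · 23² · 31 · 37 = 212973813

212973813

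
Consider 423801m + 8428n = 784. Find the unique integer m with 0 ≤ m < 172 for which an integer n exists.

Euclid: 423801 = 50·8428 + 2401; 8428 = 3·2401 + 1225; 2401 = 1·1225 + 1176; 1225 = 1·1176 + 49; 1176 = 24·49 + 0 → gcd = 49; 784 = 49·16.
Back-substitution yields 423801·(-7) + 8428·(352) = 49, so one solution is m = -7·16 = -112, n = 352·16 = 5632.
Solutions in m differ by 8428/49 = 172; the one in [0, 172) is -112 mod 172 = 60.

60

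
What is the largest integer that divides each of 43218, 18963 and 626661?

gcd(43218, 18963): 43218 = 2·18963 + 5292; 18963 = 3·5292 + 3087; 5292 = 1·3087 + 2205; 3087 = 1·2205 + 882; 2205 = 2·882 + 441; 882 = 2·441 + 0 → 441
gcd(441, 626661): 626661 = 1421·441 + 0 → 441

441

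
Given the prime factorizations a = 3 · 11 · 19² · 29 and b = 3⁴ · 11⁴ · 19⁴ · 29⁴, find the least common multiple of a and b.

109310568988577121

max exponent per prime: 3⁴ · 11⁴ · 19⁴ · 29⁴ = 109310568988577121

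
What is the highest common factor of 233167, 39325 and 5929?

121

gcd(233167, 39325): 233167 = 5·39325 + 36542; 39325 = 1·36542 + 2783; 36542 = 13·2783 + 363; 2783 = 7·363 + 242; 363 = 1·242 + 121; 242 = 2·121 + 0 → 121
gcd(121, 5929): 5929 = 49·121 + 0 → 121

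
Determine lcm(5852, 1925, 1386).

lcm(5852, 1925) = 5852·1925/gcd = 11265100/77 = 146300
lcm(146300, 1386) = 146300·1386/gcd = 202771800/154 = 1316700

1316700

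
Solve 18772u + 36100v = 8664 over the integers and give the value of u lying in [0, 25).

12

gcd(18772, 36100) = 1444 (Euclid: 36100 = 1·18772 + 17328; 18772 = 1·17328 + 1444; 17328 = 12·1444 + 0), and 1444 | 8664.
Extended Euclid: 18772·(2) + 36100·(-1) = 1444. Scale by 6: u₀ = 12.
General solution u = u₀ + 25t; reducing mod 25 gives u = 12 (and v = -6).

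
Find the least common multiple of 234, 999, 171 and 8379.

24181794

234 = 2 · 3² · 13; 999 = 3³ · 37; 171 = 3² · 19; 8379 = 3² · 7² · 19
lcm takes max exponent of each prime: 2 · 3³ · 7² · 13 · 19 · 37 = 24181794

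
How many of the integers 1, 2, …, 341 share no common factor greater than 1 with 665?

665 = 5·7·19. Inclusion–exclusion on these primes:
341 − ⌊341/5⌋ − ⌊341/7⌋ − ⌊341/19⌋ + ⌊341/35⌋ + ⌊341/95⌋ + ⌊341/133⌋ − ⌊341/665⌋ = 222

222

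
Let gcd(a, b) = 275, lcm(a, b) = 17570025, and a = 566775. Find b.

a·b = gcd·lcm = 275·17570025 = 4831756875, so b = 4831756875/566775 = 8525.

8525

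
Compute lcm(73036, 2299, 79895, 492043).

73036 = 2² · 19 · 31²; 2299 = 11² · 19; 79895 = 5 · 19 · 29²; 492043 = 19² · 29 · 47
lcm takes max exponent of each prime: 2² · 5 · 11² · 19² · 29² · 31² · 47 = 33184846208140

33184846208140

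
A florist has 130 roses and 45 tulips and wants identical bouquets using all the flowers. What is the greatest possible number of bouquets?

Euclid: 130 = 2·45 + 40; 45 = 1·40 + 5; 40 = 8·5 + 0. Last nonzero remainder: 5.

5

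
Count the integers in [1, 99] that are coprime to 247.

87

Prime factors of 247: 13, 19. Count integers ≤ 99 divisible by none of them.
By inclusion–exclusion: 99 − ⌊99/13⌋ − ⌊99/19⌋ + ⌊99/247⌋ = 87.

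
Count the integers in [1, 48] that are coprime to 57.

30

Prime factors of 57: 3, 19. Count integers ≤ 48 divisible by none of them.
By inclusion–exclusion: 48 − ⌊48/3⌋ − ⌊48/19⌋ + ⌊48/57⌋ = 30.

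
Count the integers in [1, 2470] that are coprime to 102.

774

Prime factors of 102: 2, 3, 17. Count integers ≤ 2470 divisible by none of them.
By inclusion–exclusion: 2470 − ⌊2470/2⌋ − ⌊2470/3⌋ − ⌊2470/17⌋ + ⌊2470/6⌋ + ⌊2470/34⌋ + ⌊2470/51⌋ − ⌊2470/102⌋ = 774.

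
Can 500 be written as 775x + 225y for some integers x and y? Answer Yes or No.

Yes

By Bézout, 775x + 225y = 500 has integer solutions iff gcd(775, 225) | 500.
Euclid: 775 = 3·225 + 100; 225 = 2·100 + 25; 100 = 4·25 + 0. gcd = 25; 500 mod 25 = 0. Yes.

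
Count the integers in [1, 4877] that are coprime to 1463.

Prime factors of 1463: 7, 11, 19. Count integers ≤ 4877 divisible by none of them.
By inclusion–exclusion: 4877 − ⌊4877/7⌋ − ⌊4877/11⌋ − ⌊4877/19⌋ + ⌊4877/77⌋ + ⌊4877/133⌋ + ⌊4877/209⌋ − ⌊4877/1463⌋ = 3601.

3601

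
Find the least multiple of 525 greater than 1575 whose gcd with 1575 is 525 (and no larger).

Multiples of 525 above 1575: 525·4, 525·5, … . Need the cofactor coprime to 1575/525 = 3.
Checking s = 4, 5, … the first with gcd(s, 3) = 1 is s = 4, giving 2100.

2100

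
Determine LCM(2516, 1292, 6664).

lcm(2516, 1292) = 2516·1292/gcd = 3250672/68 = 47804
lcm(47804, 6664) = 47804·6664/gcd = 318565856/68 = 4684792

4684792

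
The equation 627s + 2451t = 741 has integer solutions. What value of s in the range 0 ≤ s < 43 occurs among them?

9

Reduce mod 2451: 627s ≡ 741 (mod 2451). With g = gcd(627, 2451) = 57 dividing 741, divide through: 11s ≡ 13 (mod 43).
Since gcd(11, 43) = 1, s ≡ 13·(11)⁻¹ ≡ 9 (mod 43). Smallest non-negative: 9.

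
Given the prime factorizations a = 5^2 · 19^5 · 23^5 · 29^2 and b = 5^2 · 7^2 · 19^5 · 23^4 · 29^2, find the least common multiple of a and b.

max exponent per prime: 5^2 · 7^2 · 19^5 · 23^5 · 29^2 = 16418718969990550325

16418718969990550325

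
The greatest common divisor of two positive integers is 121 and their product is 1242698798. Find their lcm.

10270238

For any two positive integers, gcd × lcm equals their product. Hence lcm = 1242698798 / 121 = 10270238.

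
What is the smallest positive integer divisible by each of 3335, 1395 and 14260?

3335 = 5 · 23 · 29; 1395 = 3² · 5 · 31; 14260 = 2² · 5 · 23 · 31
lcm takes max exponent of each prime: 2² · 3² · 5 · 23 · 29 · 31 = 3721860

3721860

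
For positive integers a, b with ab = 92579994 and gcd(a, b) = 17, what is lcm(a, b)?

For any two positive integers, gcd × lcm equals their product. Hence lcm = 92579994 / 17 = 5445882.

5445882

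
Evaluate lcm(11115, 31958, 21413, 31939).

11115 = 3² · 5 · 13 · 19; 31958 = 2 · 19 · 29²; 21413 = 7² · 19 · 23; 31939 = 19 · 41²
lcm takes max exponent of each prime: 2 · 3² · 5 · 7² · 13 · 19 · 23 · 29² · 41² = 35418249094410

35418249094410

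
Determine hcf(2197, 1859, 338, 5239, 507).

169

gcd(2197, 1859): 2197 = 1·1859 + 338; 1859 = 5·338 + 169; 338 = 2·169 + 0 → 169
gcd(169, 338): 338 = 2·169 + 0 → 169
gcd(169, 5239): 5239 = 31·169 + 0 → 169
gcd(169, 507): 507 = 3·169 + 0 → 169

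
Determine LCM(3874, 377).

112346

gcd first: 3874 = 10·377 + 104; 377 = 3·104 + 65; 104 = 1·65 + 39; 65 = 1·39 + 26; 39 = 1·26 + 13; 26 = 2·13 + 0 → gcd = 13
lcm = 3874·377/gcd = 1460498/13 = 112346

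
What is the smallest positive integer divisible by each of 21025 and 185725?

gcd first: 185725 = 8·21025 + 17525; 21025 = 1·17525 + 3500; 17525 = 5·3500 + 25; 3500 = 140·25 + 0 → gcd = 25
lcm = 21025·185725/gcd = 3904868125/25 = 156194725

156194725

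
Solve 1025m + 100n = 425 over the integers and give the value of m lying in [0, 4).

1

Reduce mod 100: 1025m ≡ 425 (mod 100). With g = gcd(1025, 100) = 25 dividing 425, divide through: 41m ≡ 17 (mod 4).
Since gcd(41, 4) = 1, m ≡ 17·(41)⁻¹ ≡ 1 (mod 4). Smallest non-negative: 1.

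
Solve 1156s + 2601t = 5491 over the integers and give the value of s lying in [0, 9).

7

Reduce mod 2601: 1156s ≡ 5491 (mod 2601). With g = gcd(1156, 2601) = 289 dividing 5491, divide through: 4s ≡ 19 (mod 9).
Since gcd(4, 9) = 1, s ≡ 19·(4)⁻¹ ≡ 7 (mod 9). Smallest non-negative: 7.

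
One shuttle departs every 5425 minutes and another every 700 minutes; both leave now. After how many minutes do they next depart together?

gcd first: 5425 = 7·700 + 525; 700 = 1·525 + 175; 525 = 3·175 + 0 → gcd = 175
lcm = 5425·700/gcd = 3797500/175 = 21700

21700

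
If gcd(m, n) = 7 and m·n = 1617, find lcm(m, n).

For any two positive integers, gcd × lcm equals their product. Hence lcm = 1617 / 7 = 231.

231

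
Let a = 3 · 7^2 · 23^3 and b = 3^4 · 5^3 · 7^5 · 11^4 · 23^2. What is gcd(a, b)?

min exponent per shared prime: 3 · 7^2 · 23^2 = 77763

77763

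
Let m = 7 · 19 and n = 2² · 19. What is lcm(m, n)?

532

max exponent per prime: 2² · 7 · 19 = 532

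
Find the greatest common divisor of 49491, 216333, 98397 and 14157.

117

49491 = 3⁴ · 13 · 47; 216333 = 3² · 13 · 43²; 98397 = 3² · 13 · 29²; 14157 = 3² · 11² · 13
gcd takes min exponent of each prime: 3² · 13 = 117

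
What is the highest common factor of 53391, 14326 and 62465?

gcd(53391, 14326): 53391 = 3·14326 + 10413; 14326 = 1·10413 + 3913; 10413 = 2·3913 + 2587; 3913 = 1·2587 + 1326; 2587 = 1·1326 + 1261; 1326 = 1·1261 + 65; 1261 = 19·65 + 26; 65 = 2·26 + 13; 26 = 2·13 + 0 → 13
gcd(13, 62465): 62465 = 4805·13 + 0 → 13

13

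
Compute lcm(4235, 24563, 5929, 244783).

248454745

4235 = 5 · 7 · 11²; 24563 = 7 · 11² · 29; 5929 = 7² · 11²; 244783 = 7 · 11² · 17²
lcm takes max exponent of each prime: 5 · 7² · 11² · 17² · 29 = 248454745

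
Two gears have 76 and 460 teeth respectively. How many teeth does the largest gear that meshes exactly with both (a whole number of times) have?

Euclid: 460 = 6·76 + 4; 76 = 19·4 + 0. Last nonzero remainder: 4.

4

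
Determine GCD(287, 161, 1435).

7

gcd(287, 161): 287 = 1·161 + 126; 161 = 1·126 + 35; 126 = 3·35 + 21; 35 = 1·21 + 14; 21 = 1·14 + 7; 14 = 2·7 + 0 → 7
gcd(7, 1435): 1435 = 205·7 + 0 → 7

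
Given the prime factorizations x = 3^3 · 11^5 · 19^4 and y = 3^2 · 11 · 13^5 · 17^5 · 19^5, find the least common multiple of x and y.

max exponent per prime: 3^3 · 11^5 · 13^5 · 17^5 · 19^5 = 5676185280504533368768623

5676185280504533368768623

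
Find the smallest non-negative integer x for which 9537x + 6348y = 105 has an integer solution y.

Euclid: 9537 = 1·6348 + 3189; 6348 = 1·3189 + 3159; 3189 = 1·3159 + 30; 3159 = 105·30 + 9; 30 = 3·9 + 3; 9 = 3·3 + 0 → gcd = 3; 105 = 3·35.
Back-substitution yields 9537·(635) + 6348·(-954) = 3, so one solution is x = 635·35 = 22225, y = -954·35 = -33390.
Solutions in x differ by 6348/3 = 2116; the one in [0, 2116) is 22225 mod 2116 = 1065.

1065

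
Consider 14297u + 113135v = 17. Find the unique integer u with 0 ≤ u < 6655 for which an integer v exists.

4376

Reduce mod 113135: 14297u ≡ 17 (mod 113135). With g = gcd(14297, 113135) = 17 dividing 17, divide through: 841u ≡ 1 (mod 6655).
Since gcd(841, 6655) = 1, u ≡ 1·(841)⁻¹ ≡ 4376 (mod 6655). Smallest non-negative: 4376.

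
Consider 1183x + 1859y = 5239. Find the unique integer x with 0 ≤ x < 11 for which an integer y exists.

Reduce mod 1859: 1183x ≡ 5239 (mod 1859). With g = gcd(1183, 1859) = 169 dividing 5239, divide through: 7x ≡ 31 (mod 11).
Since gcd(7, 11) = 1, x ≡ 31·(7)⁻¹ ≡ 6 (mod 11). Smallest non-negative: 6.

6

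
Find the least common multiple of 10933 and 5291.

4449731

10933 = 13 · 29²; 5291 = 11 · 13 · 37
max exponents: 11 · 13 · 29² · 37 = 4449731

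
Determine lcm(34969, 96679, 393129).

34969 = 11² · 17²; 96679 = 11² · 17 · 47; 393129 = 3² · 11² · 19²
lcm takes max exponent of each prime: 3² · 11² · 17² · 19² · 47 = 5339871207

5339871207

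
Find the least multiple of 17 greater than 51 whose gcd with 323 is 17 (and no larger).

gcd(k, 323) = 17 forces 17 | k; write k = 17s. Then gcd(17s, 17·19) = 17·gcd(s, 19), so need gcd(s, 19) = 1.
17s > 51 gives s ≥ 4. The least s ≥ 4 coprime to 19 is 4, so k = 17·4 = 68.

68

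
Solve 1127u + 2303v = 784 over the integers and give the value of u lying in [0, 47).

Reduce mod 2303: 1127u ≡ 784 (mod 2303). With g = gcd(1127, 2303) = 49 dividing 784, divide through: 23u ≡ 16 (mod 47).
Since gcd(23, 47) = 1, u ≡ 16·(23)⁻¹ ≡ 15 (mod 47). Smallest non-negative: 15.

15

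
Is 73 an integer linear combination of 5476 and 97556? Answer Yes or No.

No

By Bézout, 5476u − 97556v = 73 has integer solutions iff gcd(5476, 97556) | 73.
Euclid: 97556 = 17·5476 + 4464; 5476 = 1·4464 + 1012; 4464 = 4·1012 + 416; 1012 = 2·416 + 180; 416 = 2·180 + 56; 180 = 3·56 + 12; 56 = 4·12 + 8; 12 = 1·8 + 4; 8 = 2·4 + 0. gcd = 4; 73 mod 4 = 1. No.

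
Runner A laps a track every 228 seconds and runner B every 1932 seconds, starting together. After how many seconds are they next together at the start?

36708

gcd first: 1932 = 8·228 + 108; 228 = 2·108 + 12; 108 = 9·12 + 0 → gcd = 12
lcm = 228·1932/gcd = 440496/12 = 36708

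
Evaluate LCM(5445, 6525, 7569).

22896225

5445 = 3² · 5 · 11²; 6525 = 3² · 5² · 29; 7569 = 3² · 29²
lcm takes max exponent of each prime: 3² · 5² · 11² · 29² = 22896225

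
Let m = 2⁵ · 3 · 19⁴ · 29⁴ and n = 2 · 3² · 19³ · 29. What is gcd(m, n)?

min exponent per shared prime: 2 · 3 · 19³ · 29 = 1193466

1193466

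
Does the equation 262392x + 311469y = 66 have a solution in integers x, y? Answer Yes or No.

gcd(262392, 311469): 311469 = 1·262392 + 49077; 262392 = 5·49077 + 17007; 49077 = 2·17007 + 15063; 17007 = 1·15063 + 1944; 15063 = 7·1944 + 1455; 1944 = 1·1455 + 489; 1455 = 2·489 + 477; 489 = 1·477 + 12; 477 = 39·12 + 9; 12 = 1·9 + 3; 9 = 3·3 + 0 → 3
3 divides 66, so a solution exists.

Yes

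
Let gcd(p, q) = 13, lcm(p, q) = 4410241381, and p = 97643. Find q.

Using pq = gcd(p,q)·lcm(p,q) = 13·4410241381 = 57333137953, we get q = 57333137953/97643 = 587171.

587171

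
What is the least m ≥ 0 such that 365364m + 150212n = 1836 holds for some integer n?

gcd(365364, 150212) = 68 (Euclid: 365364 = 2·150212 + 64940; 150212 = 2·64940 + 20332; 64940 = 3·20332 + 3944; 20332 = 5·3944 + 612; 3944 = 6·612 + 272; 612 = 2·272 + 68; 272 = 4·68 + 0), and 68 | 1836.
Extended Euclid: 365364·(-495) + 150212·(1204) = 68. Scale by 27: m₀ = -13365.
General solution m = m₀ + 2209t; reducing mod 2209 gives m = 2098 (and n = -5103).

2098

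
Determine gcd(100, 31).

1

Euclid: 100 = 3·31 + 7; 31 = 4·7 + 3; 7 = 2·3 + 1; 3 = 3·1 + 0. Last nonzero remainder: 1.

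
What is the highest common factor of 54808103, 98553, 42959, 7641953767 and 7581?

54808103 = 7 · 19² · 23² · 41; 98553 = 3 · 7 · 13 · 19²; 42959 = 7 · 17 · 19²; 7641953767 = 7 · 19² · 37² · 47²; 7581 = 3 · 7 · 19²
gcd takes min exponent of each prime: 7 · 19² = 2527

2527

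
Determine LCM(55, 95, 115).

24035

lcm(55, 95) = 55·95/gcd = 5225/5 = 1045
lcm(1045, 115) = 1045·115/gcd = 120175/5 = 24035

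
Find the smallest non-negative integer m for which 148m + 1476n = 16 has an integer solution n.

40

gcd(148, 1476) = 4 (Euclid: 1476 = 9·148 + 144; 148 = 1·144 + 4; 144 = 36·4 + 0), and 4 | 16.
Extended Euclid: 148·(10) + 1476·(-1) = 4. Scale by 4: m₀ = 40.
General solution m = m₀ + 369t; reducing mod 369 gives m = 40 (and n = -4).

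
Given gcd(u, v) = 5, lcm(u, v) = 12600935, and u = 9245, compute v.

6815

u·v = gcd·lcm = 5·12600935 = 63004675, so v = 63004675/9245 = 6815.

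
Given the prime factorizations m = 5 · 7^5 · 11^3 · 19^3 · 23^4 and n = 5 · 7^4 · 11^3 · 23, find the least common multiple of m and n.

214689303381360115

max exponent per prime: 5 · 7^5 · 11^3 · 19^3 · 23^4 = 214689303381360115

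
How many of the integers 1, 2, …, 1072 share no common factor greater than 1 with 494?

494 = 2·13·19. Inclusion–exclusion on these primes:
1072 − ⌊1072/2⌋ − ⌊1072/13⌋ − ⌊1072/19⌋ + ⌊1072/26⌋ + ⌊1072/38⌋ + ⌊1072/247⌋ − ⌊1072/494⌋ = 469

469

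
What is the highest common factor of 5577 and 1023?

5577 = 3 · 11 · 13²
1023 = 3 · 11 · 31
Common: 3 · 11 = 33

33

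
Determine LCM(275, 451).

275 = 5² · 11; 451 = 11 · 41
max exponents: 5² · 11 · 41 = 11275

11275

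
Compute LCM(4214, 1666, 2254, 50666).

4214 = 2 · 7² · 43; 1666 = 2 · 7² · 17; 2254 = 2 · 7² · 23; 50666 = 2 · 7² · 11 · 47
lcm takes max exponent of each prime: 2 · 7² · 11 · 17 · 23 · 43 · 47 = 851847458

851847458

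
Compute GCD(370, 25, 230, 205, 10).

5

gcd(370, 25): 370 = 14·25 + 20; 25 = 1·20 + 5; 20 = 4·5 + 0 → 5
gcd(5, 230): 230 = 46·5 + 0 → 5
gcd(5, 205): 205 = 41·5 + 0 → 5
gcd(5, 10): 10 = 2·5 + 0 → 5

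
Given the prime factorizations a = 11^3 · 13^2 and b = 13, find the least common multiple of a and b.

max exponent per prime: 11^3 · 13^2 = 224939

224939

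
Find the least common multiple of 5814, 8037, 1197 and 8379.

13389642

5814 = 2 · 3² · 17 · 19; 8037 = 3² · 19 · 47; 1197 = 3² · 7 · 19; 8379 = 3² · 7² · 19
lcm takes max exponent of each prime: 2 · 3² · 7² · 17 · 19 · 47 = 13389642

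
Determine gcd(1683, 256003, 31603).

187

1683 = 3² · 11 · 17; 256003 = 11 · 17 · 37²; 31603 = 11 · 13² · 17
gcd takes min exponent of each prime: 11 · 17 = 187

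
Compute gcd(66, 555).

3

Euclid: 555 = 8·66 + 27; 66 = 2·27 + 12; 27 = 2·12 + 3; 12 = 4·3 + 0. Last nonzero remainder: 3.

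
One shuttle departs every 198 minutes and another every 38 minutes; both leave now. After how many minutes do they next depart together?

gcd first: 198 = 5·38 + 8; 38 = 4·8 + 6; 8 = 1·6 + 2; 6 = 3·2 + 0 → gcd = 2
lcm = 198·38/gcd = 7524/2 = 3762

3762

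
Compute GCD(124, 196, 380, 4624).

124 = 2² · 31; 196 = 2² · 7²; 380 = 2² · 5 · 19; 4624 = 2⁴ · 17²
gcd takes min exponent of each prime: 2² = 4

4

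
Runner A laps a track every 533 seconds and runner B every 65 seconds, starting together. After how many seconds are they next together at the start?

2665

gcd first: 533 = 8·65 + 13; 65 = 5·13 + 0 → gcd = 13
lcm = 533·65/gcd = 34645/13 = 2665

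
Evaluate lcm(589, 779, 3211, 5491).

lcm(589, 779) = 589·779/gcd = 458831/19 = 24149
lcm(24149, 3211) = 24149·3211/gcd = 77542439/19 = 4081181
lcm(4081181, 5491) = 4081181·5491/gcd = 22409764871/19 = 1179461309

1179461309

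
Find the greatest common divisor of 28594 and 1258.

34

28594 = 2 · 17 · 29²
1258 = 2 · 17 · 37
Common: 2 · 17 = 34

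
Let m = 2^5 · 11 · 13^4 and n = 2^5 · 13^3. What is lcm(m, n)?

max exponent per prime: 2^5 · 11 · 13^4 = 10053472

10053472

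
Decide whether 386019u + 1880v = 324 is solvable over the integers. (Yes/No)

gcd(386019, 1880): 386019 = 205·1880 + 619; 1880 = 3·619 + 23; 619 = 26·23 + 21; 23 = 1·21 + 2; 21 = 10·2 + 1; 2 = 2·1 + 0 → 1
1 divides 324, so a solution exists.

Yes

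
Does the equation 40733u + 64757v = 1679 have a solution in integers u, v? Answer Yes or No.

By Bézout, 40733u + 64757v = 1679 has integer solutions iff gcd(40733, 64757) | 1679.
Euclid: 64757 = 1·40733 + 24024; 40733 = 1·24024 + 16709; 24024 = 1·16709 + 7315; 16709 = 2·7315 + 2079; 7315 = 3·2079 + 1078; 2079 = 1·1078 + 1001; 1078 = 1·1001 + 77; 1001 = 13·77 + 0. gcd = 77; 1679 mod 77 = 62. No.

No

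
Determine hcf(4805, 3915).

5

Euclid: 4805 = 1·3915 + 890; 3915 = 4·890 + 355; 890 = 2·355 + 180; 355 = 1·180 + 175; 180 = 1·175 + 5; 175 = 35·5 + 0. Last nonzero remainder: 5.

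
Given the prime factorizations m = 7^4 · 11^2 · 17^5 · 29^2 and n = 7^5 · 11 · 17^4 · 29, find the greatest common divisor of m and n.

63970320799

min exponent per shared prime: 7^4 · 11 · 17^4 · 29 = 63970320799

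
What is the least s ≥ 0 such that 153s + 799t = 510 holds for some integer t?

gcd(153, 799) = 17 (Euclid: 799 = 5·153 + 34; 153 = 4·34 + 17; 34 = 2·17 + 0), and 17 | 510.
Extended Euclid: 153·(21) + 799·(-4) = 17. Scale by 30: s₀ = 630.
General solution s = s₀ + 47k; reducing mod 47 gives s = 19 (and t = -3).

19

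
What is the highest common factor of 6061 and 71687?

Euclid: 71687 = 11·6061 + 5016; 6061 = 1·5016 + 1045; 5016 = 4·1045 + 836; 1045 = 1·836 + 209; 836 = 4·209 + 0. Last nonzero remainder: 209.

209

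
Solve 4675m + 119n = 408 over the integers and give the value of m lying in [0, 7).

5

gcd(4675, 119) = 17 (Euclid: 4675 = 39·119 + 34; 119 = 3·34 + 17; 34 = 2·17 + 0), and 17 | 408.
Extended Euclid: 4675·(-3) + 119·(118) = 17. Scale by 24: m₀ = -72.
General solution m = m₀ + 7t; reducing mod 7 gives m = 5 (and n = -193).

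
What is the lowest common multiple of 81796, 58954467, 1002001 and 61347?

11555075532

81796 = 2² · 11² · 13²; 58954467 = 3 · 11² · 13² · 31²; 1002001 = 7² · 11² · 13²; 61347 = 3 · 11² · 13²
lcm takes max exponent of each prime: 2² · 3 · 7² · 11² · 13² · 31² = 11555075532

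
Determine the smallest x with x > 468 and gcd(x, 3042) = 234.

702

gcd(x, 3042) = 234 forces 234 | x; write x = 234s. Then gcd(234s, 234·13) = 234·gcd(s, 13), so need gcd(s, 13) = 1.
234s > 468 gives s ≥ 3. The least s ≥ 3 coprime to 13 is 3, so x = 234·3 = 702.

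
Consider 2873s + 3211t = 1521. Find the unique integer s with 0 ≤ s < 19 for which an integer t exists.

5

gcd(2873, 3211) = 169 (Euclid: 3211 = 1·2873 + 338; 2873 = 8·338 + 169; 338 = 2·169 + 0), and 169 | 1521.
Extended Euclid: 2873·(9) + 3211·(-8) = 169. Scale by 9: s₀ = 81.
General solution s = s₀ + 19k; reducing mod 19 gives s = 5 (and t = -4).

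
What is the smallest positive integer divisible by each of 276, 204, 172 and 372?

6254436

276 = 2² · 3 · 23; 204 = 2² · 3 · 17; 172 = 2² · 43; 372 = 2² · 3 · 31
lcm takes max exponent of each prime: 2² · 3 · 17 · 23 · 31 · 43 = 6254436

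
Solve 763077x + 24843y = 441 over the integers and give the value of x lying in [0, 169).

Reduce mod 24843: 763077x ≡ 441 (mod 24843). With g = gcd(763077, 24843) = 147 dividing 441, divide through: 5191x ≡ 3 (mod 169).
Since gcd(5191, 169) = 1, x ≡ 3·(5191)⁻¹ ≡ 95 (mod 169). Smallest non-negative: 95.

95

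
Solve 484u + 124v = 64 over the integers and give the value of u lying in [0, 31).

5

Reduce mod 124: 484u ≡ 64 (mod 124). With g = gcd(484, 124) = 4 dividing 64, divide through: 121u ≡ 16 (mod 31).
Since gcd(121, 31) = 1, u ≡ 16·(121)⁻¹ ≡ 5 (mod 31). Smallest non-negative: 5.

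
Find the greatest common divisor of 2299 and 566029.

2299 = 11² · 19
566029 = 19 · 31³
Common: 19 = 19

19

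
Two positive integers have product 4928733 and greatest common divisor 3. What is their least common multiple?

1642911

For any two positive integers, gcd × lcm equals their product. Hence lcm = 4928733 / 3 = 1642911.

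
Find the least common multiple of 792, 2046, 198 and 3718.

792 = 2³ · 3² · 11; 2046 = 2 · 3 · 11 · 31; 198 = 2 · 3² · 11; 3718 = 2 · 11 · 13²
lcm takes max exponent of each prime: 2³ · 3² · 11 · 13² · 31 = 4149288

4149288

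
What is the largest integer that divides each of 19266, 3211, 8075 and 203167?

gcd(19266, 3211): 19266 = 6·3211 + 0 → 3211
gcd(3211, 8075): 8075 = 2·3211 + 1653; 3211 = 1·1653 + 1558; 1653 = 1·1558 + 95; 1558 = 16·95 + 38; 95 = 2·38 + 19; 38 = 2·19 + 0 → 19
gcd(19, 203167): 203167 = 10693·19 + 0 → 19

19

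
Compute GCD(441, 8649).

9

441 = 3² · 7²
8649 = 3² · 31²
Common: 3² = 9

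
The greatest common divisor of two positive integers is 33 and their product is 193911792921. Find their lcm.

5876114937

Since gcd(p,q)·lcm(p,q) = pq, lcm = 193911792921/33 = 5876114937.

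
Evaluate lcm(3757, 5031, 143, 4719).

3757 = 13 · 17²; 5031 = 3² · 13 · 43; 143 = 11 · 13; 4719 = 3 · 11² · 13
lcm takes max exponent of each prime: 3² · 11² · 13 · 17² · 43 = 175929039

175929039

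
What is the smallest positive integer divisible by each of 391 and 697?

gcd first: 697 = 1·391 + 306; 391 = 1·306 + 85; 306 = 3·85 + 51; 85 = 1·51 + 34; 51 = 1·34 + 17; 34 = 2·17 + 0 → gcd = 17
lcm = 391·697/gcd = 272527/17 = 16031

16031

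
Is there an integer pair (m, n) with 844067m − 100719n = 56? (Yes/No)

By Bézout, 844067m − 100719n = 56 has integer solutions iff gcd(844067, 100719) | 56.
Euclid: 844067 = 8·100719 + 38315; 100719 = 2·38315 + 24089; 38315 = 1·24089 + 14226; 24089 = 1·14226 + 9863; 14226 = 1·9863 + 4363; 9863 = 2·4363 + 1137; 4363 = 3·1137 + 952; 1137 = 1·952 + 185; 952 = 5·185 + 27; 185 = 6·27 + 23; 27 = 1·23 + 4; 23 = 5·4 + 3; 4 = 1·3 + 1; 3 = 3·1 + 0. gcd = 1; 56 mod 1 = 0. Yes.

Yes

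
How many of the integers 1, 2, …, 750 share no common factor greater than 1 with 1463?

553

Prime factors of 1463: 7, 11, 19. Count integers ≤ 750 divisible by none of them.
By inclusion–exclusion: 750 − ⌊750/7⌋ − ⌊750/11⌋ − ⌊750/19⌋ + ⌊750/77⌋ + ⌊750/133⌋ + ⌊750/209⌋ − ⌊750/1463⌋ = 553.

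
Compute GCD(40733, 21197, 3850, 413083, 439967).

11

40733 = 7 · 11 · 23²; 21197 = 11 · 41 · 47; 3850 = 2 · 5² · 7 · 11; 413083 = 11 · 17 · 47²; 439967 = 11 · 23 · 37 · 47
gcd takes min exponent of each prime: 11 = 11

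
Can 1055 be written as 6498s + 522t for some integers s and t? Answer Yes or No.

No

gcd(6498, 522): 6498 = 12·522 + 234; 522 = 2·234 + 54; 234 = 4·54 + 18; 54 = 3·18 + 0 → 18
18 does not divide 1055, so a solution does not exist.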